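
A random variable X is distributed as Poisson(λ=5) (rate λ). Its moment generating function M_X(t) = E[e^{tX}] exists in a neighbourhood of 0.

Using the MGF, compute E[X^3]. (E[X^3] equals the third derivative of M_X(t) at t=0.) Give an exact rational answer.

E[X^3] = D^3[M](0) = 205

M_X(t) = e^(5*e^(t) - 5)
D^3[M](t) = (125*e^(3*t)*e^(5*e^(t)) + 75*e^(2*t)*e^(5*e^(t)) + 5*e^(t)*e^(5*e^(t)))*e^(-5)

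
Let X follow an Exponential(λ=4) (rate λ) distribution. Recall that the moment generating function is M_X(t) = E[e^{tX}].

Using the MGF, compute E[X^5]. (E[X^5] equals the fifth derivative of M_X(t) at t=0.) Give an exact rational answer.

E[X^5] = d^5M/dt^5 |_{t=0} = 15/128

M_X(t) = 4/(4 - t)
dM/dt = 4/(t^2 - 8*t + 16)
d^2M/dt^2 = -8/(t^3 - 12*t^2 + 48*t - 64)
d^3M/dt^3 = 24/(t^4 - 16*t^3 + 96*t^2 - 256*t + 256)
d^4M/dt^4 = -96/(t^5 - 20*t^4 + 160*t^3 - 640*t^2 + 1280*t - 1024)
d^5M/dt^5 = 480/(t^6 - 24*t^5 + 240*t^4 - 1280*t^3 + 3840*t^2 - 6144*t + 4096)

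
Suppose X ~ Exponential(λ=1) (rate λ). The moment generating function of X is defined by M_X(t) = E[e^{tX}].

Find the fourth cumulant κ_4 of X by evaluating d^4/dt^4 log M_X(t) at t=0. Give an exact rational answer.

M_X(t) = 1/(1 - t)
K_X(t) = log M_X(t) = -log(1 - t)
D^4[K](t) = 6/(t^4 - 4*t^3 + 6*t^2 - 4*t + 1)

κ_4 = D^4[K](0) = 6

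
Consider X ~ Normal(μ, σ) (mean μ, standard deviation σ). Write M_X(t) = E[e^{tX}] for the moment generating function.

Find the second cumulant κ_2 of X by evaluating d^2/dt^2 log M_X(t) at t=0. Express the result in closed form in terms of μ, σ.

κ_2 = K′′(0) = σ^2

M_X(t) = e^(μ*t + σ^2*t^2/2)
K_X(t) = log M_X(t) = μ*t + σ^2*t^2/2
K′(t) = μ + σ^2*t
K′′(t) = σ^2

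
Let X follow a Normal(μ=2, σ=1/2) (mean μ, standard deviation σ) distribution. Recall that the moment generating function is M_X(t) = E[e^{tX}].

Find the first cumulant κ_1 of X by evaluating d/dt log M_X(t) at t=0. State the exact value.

κ_1 = K′(0) = 2

M_X(t) = e^(t^2/8 + 2*t)
K_X(t) = log M_X(t) = t^2/8 + 2*t
K′(t) = t/4 + 2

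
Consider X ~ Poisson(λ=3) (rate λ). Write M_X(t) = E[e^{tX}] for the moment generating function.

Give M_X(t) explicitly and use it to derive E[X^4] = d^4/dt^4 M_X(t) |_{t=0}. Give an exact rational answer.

E[X^4] = d^4M/dt^4 |_{t=0} = 309

M_X(t) = e^(3*e^(t) - 3)
dM/dt = 3*e^(-3)*e^(t)*e^(3*e^(t))
d^2M/dt^2 = (9*e^(2*t)*e^(3*e^(t)) + 3*e^(t)*e^(3*e^(t)))*e^(-3)
d^3M/dt^3 = (27*e^(3*t)*e^(3*e^(t)) + 27*e^(2*t)*e^(3*e^(t)) + 3*e^(t)*e^(3*e^(t)))*e^(-3)
d^4M/dt^4 = (81*e^(4*t)*e^(3*e^(t)) + 162*e^(3*t)*e^(3*e^(t)) + 63*e^(2*t)*e^(3*e^(t)) + 3*e^(t)*e^(3*e^(t)))*e^(-3)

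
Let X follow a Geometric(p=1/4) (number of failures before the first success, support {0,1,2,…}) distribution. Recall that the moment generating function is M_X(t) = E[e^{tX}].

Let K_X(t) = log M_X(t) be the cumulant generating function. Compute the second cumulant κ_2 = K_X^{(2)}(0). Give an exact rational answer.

κ_2 = d^2K/dt^2 |_{t=0} = 12

M_X(t) = 1/(4*(1 - 3*e^(t)/4))
K_X(t) = log M_X(t) = -log(1 - 3*e^(t)/4) - 2*log(2)
dK/dt = -3*e^(t)/(3*e^(t) - 4)
d^2K/dt^2 = 12*e^(t)/(9*e^(2*t) - 24*e^(t) + 16)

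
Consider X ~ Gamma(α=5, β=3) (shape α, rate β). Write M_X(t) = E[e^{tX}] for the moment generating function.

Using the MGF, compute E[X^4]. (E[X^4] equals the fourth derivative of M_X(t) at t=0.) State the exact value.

E[X^4] = M^(4)(0) = 560/27

M_X(t) = 243/(3 - t)^5
M^(4)(t) = -408240/(t^9 - 27*t^8 + 324*t^7 - 2268*t^6 + 10206*t^5 - 30618*t^4 + 61236*t^3 - 78732*t^2 + 59049*t - 19683)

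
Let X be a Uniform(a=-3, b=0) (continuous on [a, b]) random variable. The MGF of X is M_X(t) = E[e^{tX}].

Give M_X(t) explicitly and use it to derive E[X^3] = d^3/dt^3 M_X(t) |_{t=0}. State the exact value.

E[X^3] = d^3M/dt^3 |_{t=0} = -27/4

M_X(t) = (1 - e^(-3*t))/(3*t)
dM/dt = (3*t - e^(3*t) + 1)*e^(-3*t)/(3*t^2)
d^2M/dt^2 = (-9*t^2 - 6*t + 2*e^(3*t) - 2)*e^(-3*t)/(3*t^3)
d^3M/dt^3 = (9*t^3 + 9*t^2 + 6*t - 2*e^(3*t) + 2)*e^(-3*t)/t^4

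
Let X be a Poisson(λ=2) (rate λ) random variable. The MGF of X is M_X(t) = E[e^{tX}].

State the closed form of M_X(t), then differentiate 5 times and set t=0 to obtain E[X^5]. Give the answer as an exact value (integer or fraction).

M_X(t) = e^(2*e^(t) - 2)
M′(t) = 2*e^(-2)*e^(t)*e^(2*e^(t))
M′′(t) = (4*e^(2*t)*e^(2*e^(t)) + 2*e^(t)*e^(2*e^(t)))*e^(-2)
M′′′(t) = (8*e^(3*t)*e^(2*e^(t)) + 12*e^(2*t)*e^(2*e^(t)) + 2*e^(t)*e^(2*e^(t)))*e^(-2)
M′′′′(t) = (16*e^(4*t)*e^(2*e^(t)) + 48*e^(3*t)*e^(2*e^(t)) + 28*e^(2*t)*e^(2*e^(t)) + 2*e^(t)*e^(2*e^(t)))*e^(-2)
M′′′′′(t) = (32*e^(5*t)*e^(2*e^(t)) + 160*e^(4*t)*e^(2*e^(t)) + 200*e^(3*t)*e^(2*e^(t)) + 60*e^(2*t)*e^(2*e^(t)) + 2*e^(t)*e^(2*e^(t)))*e^(-2)

E[X^5] = M′′′′′(0) = 454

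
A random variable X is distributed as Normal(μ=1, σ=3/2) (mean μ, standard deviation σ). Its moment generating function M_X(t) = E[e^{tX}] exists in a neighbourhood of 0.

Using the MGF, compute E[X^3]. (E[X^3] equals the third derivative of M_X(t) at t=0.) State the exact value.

E[X^3] = M′′′(0) = 31/4

M_X(t) = e^(9*t^2/8 + t)
M′(t) = 9*t*e^(t)*e^(9*t^2/8)/4 + e^(t)*e^(9*t^2/8)
M′′(t) = 81*t^2*e^(t)*e^(9*t^2/8)/16 + 9*t*e^(t)*e^(9*t^2/8)/2 + 13*e^(t)*e^(9*t^2/8)/4
M′′′(t) = 729*t^3*e^(t)*e^(9*t^2/8)/64 + 243*t^2*e^(t)*e^(9*t^2/8)/16 + 351*t*e^(t)*e^(9*t^2/8)/16 + 31*e^(t)*e^(9*t^2/8)/4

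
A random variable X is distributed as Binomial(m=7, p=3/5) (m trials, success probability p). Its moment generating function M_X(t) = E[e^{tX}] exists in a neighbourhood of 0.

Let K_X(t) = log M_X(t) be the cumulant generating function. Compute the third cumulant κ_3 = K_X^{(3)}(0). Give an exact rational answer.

M_X(t) = (3*e^(t)/5 + 2/5)^7
K_X(t) = log M_X(t) = 7*log(3*e^(t)/5 + 2/5)
dK/dt = 21*e^(t)/(3*e^(t) + 2)
d^2K/dt^2 = 42*e^(t)/(9*e^(2*t) + 12*e^(t) + 4)
d^3K/dt^3 = (-126*e^(2*t) + 84*e^(t))/(27*e^(3*t) + 54*e^(2*t) + 36*e^(t) + 8)

κ_3 = d^3K/dt^3 |_{t=0} = -42/125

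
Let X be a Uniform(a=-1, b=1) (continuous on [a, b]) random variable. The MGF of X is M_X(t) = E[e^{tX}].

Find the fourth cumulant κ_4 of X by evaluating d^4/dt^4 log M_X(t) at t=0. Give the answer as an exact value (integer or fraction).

κ_4 = K^(4)(0) = -2/15

M_X(t) = (e^(t) - e^(-t))/(2*t)
K_X(t) = log M_X(t) = -log(t) + log(e^(t) - e^(-t)) - log(2)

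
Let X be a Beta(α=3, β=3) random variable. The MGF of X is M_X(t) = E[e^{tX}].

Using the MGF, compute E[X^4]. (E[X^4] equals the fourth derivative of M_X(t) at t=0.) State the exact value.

M_X(t) = ₁F₁(3; 6; t)
M′(t) = ₁F₁(4; 7; t)/2
M′′(t) = 2*₁F₁(5; 8; t)/7
M′′′(t) = 5*₁F₁(6; 9; t)/28
M′′′′(t) = 5*₁F₁(7; 10; t)/42

E[X^4] = M′′′′(0) = 5/42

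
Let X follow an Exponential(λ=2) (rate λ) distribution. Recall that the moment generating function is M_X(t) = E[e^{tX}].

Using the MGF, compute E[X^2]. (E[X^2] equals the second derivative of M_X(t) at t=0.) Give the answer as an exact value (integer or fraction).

M_X(t) = 2/(2 - t)
M′(t) = 2/(t^2 - 4*t + 4)
M′′(t) = -4/(t^3 - 6*t^2 + 12*t - 8)

E[X^2] = M′′(0) = 1/2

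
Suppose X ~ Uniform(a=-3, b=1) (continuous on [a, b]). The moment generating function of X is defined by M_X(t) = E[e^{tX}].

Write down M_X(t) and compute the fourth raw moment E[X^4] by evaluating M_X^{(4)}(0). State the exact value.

E[X^4] = d^4M/dt^4 |_{t=0} = 61/5

M_X(t) = (e^(t) - e^(-3*t))/(4*t)
dM/dt = (t*e^(4*t) + 3*t - e^(4*t) + 1)*e^(-3*t)/(4*t^2)
d^2M/dt^2 = (t^2*e^(4*t) - 9*t^2 - 2*t*e^(4*t) - 6*t + 2*e^(4*t) - 2)*e^(-3*t)/(4*t^3)
d^3M/dt^3 = (t^3*e^(4*t) + 27*t^3 - 3*t^2*e^(4*t) + 27*t^2 + 6*t*e^(4*t) + 18*t - 6*e^(4*t) + 6)*e^(-3*t)/(4*t^4)
d^4M/dt^4 = (t^4*e^(4*t) - 81*t^4 - 4*t^3*e^(4*t) - 108*t^3 + 12*t^2*e^(4*t) - 108*t^2 - 24*t*e^(4*t) - 72*t + 24*e^(4*t) - 24)*e^(-3*t)/(4*t^5)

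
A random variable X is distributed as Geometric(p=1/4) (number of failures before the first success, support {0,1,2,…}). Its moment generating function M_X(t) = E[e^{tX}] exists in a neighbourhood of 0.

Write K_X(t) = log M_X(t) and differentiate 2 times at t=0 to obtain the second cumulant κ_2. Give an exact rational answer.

M_X(t) = 1/(4*(1 - 3*e^(t)/4))
K_X(t) = log M_X(t) = -log(1 - 3*e^(t)/4) - 2*log(2)
K^(2)(t) = 12*e^(t)/(9*e^(2*t) - 24*e^(t) + 16)

κ_2 = K^(2)(0) = 12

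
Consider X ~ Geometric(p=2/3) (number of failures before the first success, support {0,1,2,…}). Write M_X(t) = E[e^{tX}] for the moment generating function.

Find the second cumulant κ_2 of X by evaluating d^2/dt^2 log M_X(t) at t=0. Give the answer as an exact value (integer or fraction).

M_X(t) = 2/(3*(1 - e^(t)/3))
K_X(t) = log M_X(t) = -log(1 - e^(t)/3) - log(3) + log(2)
K^(2)(t) = 3*e^(t)/(e^(2*t) - 6*e^(t) + 9)

κ_2 = K^(2)(0) = 3/4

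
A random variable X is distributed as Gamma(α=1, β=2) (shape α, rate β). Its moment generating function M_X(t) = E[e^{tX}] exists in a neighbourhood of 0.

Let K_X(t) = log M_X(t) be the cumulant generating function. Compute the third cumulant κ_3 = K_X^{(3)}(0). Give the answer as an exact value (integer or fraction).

κ_3 = K^(3)(0) = 1/4

M_X(t) = 2/(2 - t)
K_X(t) = log M_X(t) = -log(2 - t) + log(2)
K^(3)(t) = -2/(t^3 - 6*t^2 + 12*t - 8)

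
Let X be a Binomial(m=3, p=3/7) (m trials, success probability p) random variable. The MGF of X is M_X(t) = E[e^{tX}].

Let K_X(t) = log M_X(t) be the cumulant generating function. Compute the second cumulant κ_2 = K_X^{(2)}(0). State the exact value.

M_X(t) = (3*e^(t)/7 + 4/7)^3
K_X(t) = log M_X(t) = 3*log(3*e^(t)/7 + 4/7)
D^2[K](t) = 36*e^(t)/(9*e^(2*t) + 24*e^(t) + 16)

κ_2 = D^2[K](0) = 36/49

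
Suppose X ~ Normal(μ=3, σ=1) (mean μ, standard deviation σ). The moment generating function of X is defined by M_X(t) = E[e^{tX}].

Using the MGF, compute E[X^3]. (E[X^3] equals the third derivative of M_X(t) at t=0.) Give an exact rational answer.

E[X^3] = M^(3)(0) = 36

M_X(t) = e^(t^2/2 + 3*t)
M^(3)(t) = t^3*e^(3*t)*e^(t^2/2) + 9*t^2*e^(3*t)*e^(t^2/2) + 30*t*e^(3*t)*e^(t^2/2) + 36*e^(3*t)*e^(t^2/2)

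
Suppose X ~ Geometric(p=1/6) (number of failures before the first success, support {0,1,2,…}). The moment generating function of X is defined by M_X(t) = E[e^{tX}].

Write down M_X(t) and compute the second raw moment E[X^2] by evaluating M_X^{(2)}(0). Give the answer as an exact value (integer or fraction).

E[X^2] = M′′(0) = 55

M_X(t) = 1/(6*(1 - 5*e^(t)/6))
M′(t) = 5*e^(t)/(25*e^(2*t) - 60*e^(t) + 36)
M′′(t) = (-25*e^(2*t) - 30*e^(t))/(125*e^(3*t) - 450*e^(2*t) + 540*e^(t) - 216)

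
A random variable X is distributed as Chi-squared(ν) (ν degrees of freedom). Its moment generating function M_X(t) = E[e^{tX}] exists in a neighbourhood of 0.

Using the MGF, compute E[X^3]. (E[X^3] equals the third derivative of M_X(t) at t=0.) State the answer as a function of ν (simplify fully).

M_X(t) = (1 - 2*t)^(-ν/2)
M^(3)(t) = (-ν^3 - 6*ν^2 - 8*ν)/(8*t^3*(1 - 2*t)^(ν/2) - 12*t^2*(1 - 2*t)^(ν/2) + 6*t*(1 - 2*t)^(ν/2) - (1 - 2*t)^(ν/2))

E[X^3] = M^(3)(0) = ν*(ν^2 + 6*ν + 8)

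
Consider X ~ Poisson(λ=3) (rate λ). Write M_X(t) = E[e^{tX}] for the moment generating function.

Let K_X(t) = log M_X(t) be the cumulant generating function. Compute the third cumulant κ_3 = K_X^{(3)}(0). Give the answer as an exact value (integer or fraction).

κ_3 = D^3[K](0) = 3

M_X(t) = e^(3*e^(t) - 3)
K_X(t) = log M_X(t) = 3*e^(t) - 3
D^3[K](t) = 3*e^(t)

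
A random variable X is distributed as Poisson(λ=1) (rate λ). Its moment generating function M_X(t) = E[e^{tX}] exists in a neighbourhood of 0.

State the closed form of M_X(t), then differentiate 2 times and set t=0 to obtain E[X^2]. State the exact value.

M_X(t) = e^(e^(t) - 1)
dM/dt = e^(-1)*e^(t)*e^(e^(t))
d^2M/dt^2 = (e^(2*t)*e^(e^(t)) + e^(t)*e^(e^(t)))*e^(-1)

E[X^2] = d^2M/dt^2 |_{t=0} = 2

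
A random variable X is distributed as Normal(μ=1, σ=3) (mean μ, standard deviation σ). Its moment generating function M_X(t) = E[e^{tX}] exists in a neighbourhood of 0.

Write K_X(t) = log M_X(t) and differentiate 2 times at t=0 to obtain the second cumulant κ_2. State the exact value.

κ_2 = d^2K/dt^2 |_{t=0} = 9

M_X(t) = e^(9*t^2/2 + t)
K_X(t) = log M_X(t) = 9*t^2/2 + t
dK/dt = 9*t + 1
d^2K/dt^2 = 9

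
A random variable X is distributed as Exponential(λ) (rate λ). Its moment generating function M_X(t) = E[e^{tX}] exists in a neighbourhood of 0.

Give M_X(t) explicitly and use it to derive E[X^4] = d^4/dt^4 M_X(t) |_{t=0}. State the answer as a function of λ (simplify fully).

M_X(t) = λ/(λ - t)
M′(t) = λ/(λ^2 - 2*λ*t + t^2)
M′′(t) = -2*λ/(-λ^3 + 3*λ^2*t - 3*λ*t^2 + t^3)
M′′′(t) = 6*λ/(λ^4 - 4*λ^3*t + 6*λ^2*t^2 - 4*λ*t^3 + t^4)
M′′′′(t) = -24*λ/(-λ^5 + 5*λ^4*t - 10*λ^3*t^2 + 10*λ^2*t^3 - 5*λ*t^4 + t^5)

E[X^4] = M′′′′(0) = 24/λ^4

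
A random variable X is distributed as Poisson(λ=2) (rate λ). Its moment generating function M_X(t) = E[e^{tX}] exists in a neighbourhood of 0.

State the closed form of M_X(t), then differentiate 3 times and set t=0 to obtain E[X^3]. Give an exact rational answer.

E[X^3] = M^(3)(0) = 22

M_X(t) = e^(2*e^(t) - 2)
M^(3)(t) = (8*e^(3*t)*e^(2*e^(t)) + 12*e^(2*t)*e^(2*e^(t)) + 2*e^(t)*e^(2*e^(t)))*e^(-2)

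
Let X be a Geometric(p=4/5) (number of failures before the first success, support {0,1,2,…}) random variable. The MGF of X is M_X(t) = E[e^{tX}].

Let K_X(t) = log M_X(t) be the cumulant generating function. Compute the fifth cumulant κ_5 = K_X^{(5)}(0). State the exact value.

κ_5 = D^5[K](0) = 285/128

M_X(t) = 4/(5*(1 - e^(t)/5))
K_X(t) = log M_X(t) = -log(1 - e^(t)/5) - log(5) + 2*log(2)
D^5[K](t) = (-5*e^(4*t) - 275*e^(3*t) - 1375*e^(2*t) - 625*e^(t))/(e^(5*t) - 25*e^(4*t) + 250*e^(3*t) - 1250*e^(2*t) + 3125*e^(t) - 3125)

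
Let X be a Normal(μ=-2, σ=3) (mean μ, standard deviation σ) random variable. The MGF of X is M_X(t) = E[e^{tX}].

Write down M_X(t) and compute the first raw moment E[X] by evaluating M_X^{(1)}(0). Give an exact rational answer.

M_X(t) = e^(9*t^2/2 - 2*t)
M′(t) = 9*t*e^(-2*t)*e^(9*t^2/2) - 2*e^(-2*t)*e^(9*t^2/2)

E[X] = M′(0) = -2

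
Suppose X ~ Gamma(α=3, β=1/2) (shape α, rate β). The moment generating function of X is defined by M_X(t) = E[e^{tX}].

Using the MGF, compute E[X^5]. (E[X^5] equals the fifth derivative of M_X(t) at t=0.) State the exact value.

E[X^5] = M^(5)(0) = 80640

M_X(t) = 1/(8*(1/2 - t)^3)
M^(5)(t) = 80640/(256*t^8 - 1024*t^7 + 1792*t^6 - 1792*t^5 + 1120*t^4 - 448*t^3 + 112*t^2 - 16*t + 1)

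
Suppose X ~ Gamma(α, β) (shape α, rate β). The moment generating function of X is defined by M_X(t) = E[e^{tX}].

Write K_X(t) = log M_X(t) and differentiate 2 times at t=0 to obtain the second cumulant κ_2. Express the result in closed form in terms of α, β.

κ_2 = K^(2)(0) = α/β^2

M_X(t) = (β/(β - t))^α
K_X(t) = log M_X(t) = α*(log(β) - log(β - t))
K^(2)(t) = α/(β^2 - 2*β*t + t^2)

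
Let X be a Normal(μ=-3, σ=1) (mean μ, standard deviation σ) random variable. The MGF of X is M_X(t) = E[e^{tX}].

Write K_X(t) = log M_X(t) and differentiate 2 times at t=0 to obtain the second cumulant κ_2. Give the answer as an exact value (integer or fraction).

κ_2 = D^2[K](0) = 1

M_X(t) = e^(t^2/2 - 3*t)
K_X(t) = log M_X(t) = t^2/2 - 3*t
D^2[K](t) = 1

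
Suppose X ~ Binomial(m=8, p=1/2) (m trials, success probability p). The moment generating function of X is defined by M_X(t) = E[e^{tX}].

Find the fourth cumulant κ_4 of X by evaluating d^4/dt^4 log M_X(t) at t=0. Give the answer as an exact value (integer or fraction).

κ_4 = d^4K/dt^4 |_{t=0} = -1

M_X(t) = (e^(t)/2 + 1/2)^8
K_X(t) = log M_X(t) = 8*log(e^(t)/2 + 1/2)
dK/dt = 8*e^(t)/(e^(t) + 1)
d^2K/dt^2 = 8*e^(t)/(e^(2*t) + 2*e^(t) + 1)
d^3K/dt^3 = (-8*e^(2*t) + 8*e^(t))/(e^(3*t) + 3*e^(2*t) + 3*e^(t) + 1)
d^4K/dt^4 = (8*e^(3*t) - 32*e^(2*t) + 8*e^(t))/(e^(4*t) + 4*e^(3*t) + 6*e^(2*t) + 4*e^(t) + 1)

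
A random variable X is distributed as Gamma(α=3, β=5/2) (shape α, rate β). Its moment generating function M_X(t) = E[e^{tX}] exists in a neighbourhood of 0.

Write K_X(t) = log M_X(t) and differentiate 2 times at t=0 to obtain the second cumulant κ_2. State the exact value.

κ_2 = d^2K/dt^2 |_{t=0} = 12/25

M_X(t) = 125/(8*(5/2 - t)^3)
K_X(t) = log M_X(t) = -3*log(5/2 - t) - 3*log(2) + 3*log(5)
dK/dt = -6/(2*t - 5)
d^2K/dt^2 = 12/(4*t^2 - 20*t + 25)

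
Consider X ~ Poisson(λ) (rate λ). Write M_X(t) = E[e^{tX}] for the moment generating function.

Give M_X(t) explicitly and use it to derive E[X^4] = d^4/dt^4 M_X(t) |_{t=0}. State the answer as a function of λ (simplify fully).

E[X^4] = d^4M/dt^4 |_{t=0} = λ*(λ^3 + 6*λ^2 + 7*λ + 1)

M_X(t) = e^(λ*(e^(t) - 1))
dM/dt = λ*e^(-λ)*e^(t)*e^(λ*e^(t))
d^2M/dt^2 = (λ^2*e^(2*t)*e^(λ*e^(t)) + λ*e^(t)*e^(λ*e^(t)))*e^(-λ)
d^3M/dt^3 = (λ^3*e^(3*t)*e^(λ*e^(t)) + 3*λ^2*e^(2*t)*e^(λ*e^(t)) + λ*e^(t)*e^(λ*e^(t)))*e^(-λ)
d^4M/dt^4 = (λ^4*e^(4*t)*e^(λ*e^(t)) + 6*λ^3*e^(3*t)*e^(λ*e^(t)) + 7*λ^2*e^(2*t)*e^(λ*e^(t)) + λ*e^(t)*e^(λ*e^(t)))*e^(-λ)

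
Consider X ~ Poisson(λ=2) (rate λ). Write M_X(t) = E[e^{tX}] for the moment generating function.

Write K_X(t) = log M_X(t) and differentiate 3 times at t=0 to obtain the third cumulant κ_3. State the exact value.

κ_3 = K^(3)(0) = 2

M_X(t) = e^(2*e^(t) - 2)
K_X(t) = log M_X(t) = 2*e^(t) - 2
K^(3)(t) = 2*e^(t)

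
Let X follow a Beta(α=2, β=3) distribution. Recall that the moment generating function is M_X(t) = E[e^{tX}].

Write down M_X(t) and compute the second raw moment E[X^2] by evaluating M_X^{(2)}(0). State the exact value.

M_X(t) = ₁F₁(2; 5; t)
M^(2)(t) = ₁F₁(4; 7; t)/5

E[X^2] = M^(2)(0) = 1/5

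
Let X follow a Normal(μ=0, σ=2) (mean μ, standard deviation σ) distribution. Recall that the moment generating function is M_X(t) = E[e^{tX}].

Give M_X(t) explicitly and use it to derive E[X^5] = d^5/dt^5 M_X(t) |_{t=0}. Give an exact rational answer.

M_X(t) = e^(2*t^2)
D^5[M](t) = 1024*t^5*e^(2*t^2) + 2560*t^3*e^(2*t^2) + 960*t*e^(2*t^2)

E[X^5] = D^5[M](0) = 0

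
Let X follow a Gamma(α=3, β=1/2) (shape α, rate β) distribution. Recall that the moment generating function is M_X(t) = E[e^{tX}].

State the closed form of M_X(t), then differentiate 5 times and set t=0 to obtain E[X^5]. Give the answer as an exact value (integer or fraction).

E[X^5] = M^(5)(0) = 80640

M_X(t) = 1/(8*(1/2 - t)^3)
M^(5)(t) = 80640/(256*t^8 - 1024*t^7 + 1792*t^6 - 1792*t^5 + 1120*t^4 - 448*t^3 + 112*t^2 - 16*t + 1)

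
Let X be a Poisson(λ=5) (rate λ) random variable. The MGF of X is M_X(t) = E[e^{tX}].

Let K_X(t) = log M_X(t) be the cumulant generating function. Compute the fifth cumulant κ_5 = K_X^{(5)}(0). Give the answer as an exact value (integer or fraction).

M_X(t) = e^(5*e^(t) - 5)
K_X(t) = log M_X(t) = 5*e^(t) - 5
dK/dt = 5*e^(t)
d^2K/dt^2 = 5*e^(t)
d^3K/dt^3 = 5*e^(t)
d^4K/dt^4 = 5*e^(t)
d^5K/dt^5 = 5*e^(t)

κ_5 = d^5K/dt^5 |_{t=0} = 5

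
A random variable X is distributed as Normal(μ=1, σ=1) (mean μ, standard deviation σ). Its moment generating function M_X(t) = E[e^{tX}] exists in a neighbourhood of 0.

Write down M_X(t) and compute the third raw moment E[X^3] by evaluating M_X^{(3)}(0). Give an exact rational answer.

E[X^3] = d^3M/dt^3 |_{t=0} = 4

M_X(t) = e^(t^2/2 + t)
dM/dt = t*e^(t)*e^(t^2/2) + e^(t)*e^(t^2/2)
d^2M/dt^2 = t^2*e^(t)*e^(t^2/2) + 2*t*e^(t)*e^(t^2/2) + 2*e^(t)*e^(t^2/2)
d^3M/dt^3 = t^3*e^(t)*e^(t^2/2) + 3*t^2*e^(t)*e^(t^2/2) + 6*t*e^(t)*e^(t^2/2) + 4*e^(t)*e^(t^2/2)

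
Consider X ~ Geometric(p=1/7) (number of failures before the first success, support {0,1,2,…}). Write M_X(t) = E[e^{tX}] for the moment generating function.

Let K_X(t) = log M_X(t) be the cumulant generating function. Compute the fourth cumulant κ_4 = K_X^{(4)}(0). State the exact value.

M_X(t) = 1/(7*(1 - 6*e^(t)/7))
K_X(t) = log M_X(t) = -log(1 - 6*e^(t)/7) - log(7)
K′(t) = -6*e^(t)/(6*e^(t) - 7)
K′′(t) = 42*e^(t)/(36*e^(2*t) - 84*e^(t) + 49)
K′′′(t) = (-252*e^(2*t) - 294*e^(t))/(216*e^(3*t) - 756*e^(2*t) + 882*e^(t) - 343)
K′′′′(t) = (1512*e^(3*t) + 7056*e^(2*t) + 2058*e^(t))/(1296*e^(4*t) - 6048*e^(3*t) + 10584*e^(2*t) - 8232*e^(t) + 2401)

κ_4 = K′′′′(0) = 10626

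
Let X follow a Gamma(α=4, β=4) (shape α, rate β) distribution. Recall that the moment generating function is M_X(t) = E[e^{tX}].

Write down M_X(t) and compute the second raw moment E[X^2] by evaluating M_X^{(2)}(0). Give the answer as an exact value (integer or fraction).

M_X(t) = 256/(4 - t)^4
dM/dt = -1024/(t^5 - 20*t^4 + 160*t^3 - 640*t^2 + 1280*t - 1024)
d^2M/dt^2 = 5120/(t^6 - 24*t^5 + 240*t^4 - 1280*t^3 + 3840*t^2 - 6144*t + 4096)

E[X^2] = d^2M/dt^2 |_{t=0} = 5/4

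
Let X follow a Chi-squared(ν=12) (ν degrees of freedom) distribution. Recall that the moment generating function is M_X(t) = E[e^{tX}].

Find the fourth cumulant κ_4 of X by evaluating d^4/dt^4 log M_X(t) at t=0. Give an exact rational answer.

M_X(t) = (1 - 2*t)^(-6)
K_X(t) = log M_X(t) = -6*log(1 - 2*t)
K′(t) = -12/(2*t - 1)
K′′(t) = 24/(4*t^2 - 4*t + 1)
K′′′(t) = -96/(8*t^3 - 12*t^2 + 6*t - 1)
K′′′′(t) = 576/(16*t^4 - 32*t^3 + 24*t^2 - 8*t + 1)

κ_4 = K′′′′(0) = 576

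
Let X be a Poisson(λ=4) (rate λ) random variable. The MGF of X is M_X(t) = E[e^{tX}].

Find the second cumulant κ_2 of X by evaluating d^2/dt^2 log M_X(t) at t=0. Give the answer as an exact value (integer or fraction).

κ_2 = D^2[K](0) = 4

M_X(t) = e^(4*e^(t) - 4)
K_X(t) = log M_X(t) = 4*e^(t) - 4
D^2[K](t) = 4*e^(t)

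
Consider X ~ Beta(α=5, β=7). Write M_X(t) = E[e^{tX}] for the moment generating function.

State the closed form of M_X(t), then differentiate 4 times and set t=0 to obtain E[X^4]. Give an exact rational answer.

M_X(t) = ₁F₁(5; 12; t)
M^(4)(t) = 2*₁F₁(9; 16; t)/39

E[X^4] = M^(4)(0) = 2/39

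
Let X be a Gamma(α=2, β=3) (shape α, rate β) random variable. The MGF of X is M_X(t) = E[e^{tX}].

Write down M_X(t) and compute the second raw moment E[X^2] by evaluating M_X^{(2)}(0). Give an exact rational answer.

M_X(t) = 9/(3 - t)^2
dM/dt = -18/(t^3 - 9*t^2 + 27*t - 27)
d^2M/dt^2 = 54/(t^4 - 12*t^3 + 54*t^2 - 108*t + 81)

E[X^2] = d^2M/dt^2 |_{t=0} = 2/3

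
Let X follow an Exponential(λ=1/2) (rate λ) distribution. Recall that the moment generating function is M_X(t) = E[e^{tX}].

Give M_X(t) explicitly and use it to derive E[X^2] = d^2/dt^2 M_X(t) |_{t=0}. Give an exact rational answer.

E[X^2] = M^(2)(0) = 8

M_X(t) = 1/(2*(1/2 - t))
M^(2)(t) = -8/(8*t^3 - 12*t^2 + 6*t - 1)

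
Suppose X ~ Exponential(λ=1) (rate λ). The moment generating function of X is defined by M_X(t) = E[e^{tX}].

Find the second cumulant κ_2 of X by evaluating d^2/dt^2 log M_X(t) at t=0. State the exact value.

M_X(t) = 1/(1 - t)
K_X(t) = log M_X(t) = -log(1 - t)
K^(2)(t) = 1/(t^2 - 2*t + 1)

κ_2 = K^(2)(0) = 1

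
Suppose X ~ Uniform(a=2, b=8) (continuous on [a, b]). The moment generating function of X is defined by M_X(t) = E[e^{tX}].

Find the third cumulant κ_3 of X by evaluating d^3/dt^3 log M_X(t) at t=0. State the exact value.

M_X(t) = (e^(8*t) - e^(2*t))/(6*t)
K_X(t) = log M_X(t) = -log(t) + log(e^(8*t) - e^(2*t)) - log(6)
D^3[K](t) = (216*t^3*e^(12*t) + 216*t^3*e^(6*t) - 2*e^(18*t) + 6*e^(12*t) - 6*e^(6*t) + 2)/(t^3*e^(18*t) - 3*t^3*e^(12*t) + 3*t^3*e^(6*t) - t^3)

κ_3 = D^3[K](0) = 0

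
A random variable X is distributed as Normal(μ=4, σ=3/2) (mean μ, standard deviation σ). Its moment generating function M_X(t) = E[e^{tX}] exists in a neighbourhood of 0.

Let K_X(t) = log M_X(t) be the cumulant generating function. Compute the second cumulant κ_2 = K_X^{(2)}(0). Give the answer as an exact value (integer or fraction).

κ_2 = K^(2)(0) = 9/4

M_X(t) = e^(9*t^2/8 + 4*t)
K_X(t) = log M_X(t) = 9*t^2/8 + 4*t
K^(2)(t) = 9/4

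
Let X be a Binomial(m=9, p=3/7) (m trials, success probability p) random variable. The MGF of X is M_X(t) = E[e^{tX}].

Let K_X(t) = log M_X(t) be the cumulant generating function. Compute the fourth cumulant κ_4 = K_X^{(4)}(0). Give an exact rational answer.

M_X(t) = (3*e^(t)/7 + 4/7)^9
K_X(t) = log M_X(t) = 9*log(3*e^(t)/7 + 4/7)
K^(4)(t) = (972*e^(3*t) - 5184*e^(2*t) + 1728*e^(t))/(81*e^(4*t) + 432*e^(3*t) + 864*e^(2*t) + 768*e^(t) + 256)

κ_4 = K^(4)(0) = -2484/2401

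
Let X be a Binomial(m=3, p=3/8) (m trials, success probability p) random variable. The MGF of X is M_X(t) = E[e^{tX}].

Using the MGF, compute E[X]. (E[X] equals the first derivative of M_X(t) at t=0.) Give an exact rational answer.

M_X(t) = (3*e^(t)/8 + 5/8)^3
M^(1)(t) = 81*e^(3*t)/512 + 135*e^(2*t)/256 + 225*e^(t)/512

E[X] = M^(1)(0) = 9/8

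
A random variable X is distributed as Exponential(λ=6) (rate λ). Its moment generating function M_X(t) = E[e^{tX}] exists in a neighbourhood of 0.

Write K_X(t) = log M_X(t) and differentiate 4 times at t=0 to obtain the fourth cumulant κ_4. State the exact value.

M_X(t) = 6/(6 - t)
K_X(t) = log M_X(t) = -log(6 - t) + log(6)
dK/dt = -1/(t - 6)
d^2K/dt^2 = 1/(t^2 - 12*t + 36)
d^3K/dt^3 = -2/(t^3 - 18*t^2 + 108*t - 216)
d^4K/dt^4 = 6/(t^4 - 24*t^3 + 216*t^2 - 864*t + 1296)

κ_4 = d^4K/dt^4 |_{t=0} = 1/216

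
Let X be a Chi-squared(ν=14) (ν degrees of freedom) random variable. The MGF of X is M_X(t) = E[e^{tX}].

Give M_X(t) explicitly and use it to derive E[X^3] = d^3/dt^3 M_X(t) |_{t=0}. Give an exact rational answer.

M_X(t) = (1 - 2*t)^(-7)
dM/dt = 14/(256*t^8 - 1024*t^7 + 1792*t^6 - 1792*t^5 + 1120*t^4 - 448*t^3 + 112*t^2 - 16*t + 1)
d^2M/dt^2 = -224/(512*t^9 - 2304*t^8 + 4608*t^7 - 5376*t^6 + 4032*t^5 - 2016*t^4 + 672*t^3 - 144*t^2 + 18*t - 1)
d^3M/dt^3 = 4032/(1024*t^10 - 5120*t^9 + 11520*t^8 - 15360*t^7 + 13440*t^6 - 8064*t^5 + 3360*t^4 - 960*t^3 + 180*t^2 - 20*t + 1)

E[X^3] = d^3M/dt^3 |_{t=0} = 4032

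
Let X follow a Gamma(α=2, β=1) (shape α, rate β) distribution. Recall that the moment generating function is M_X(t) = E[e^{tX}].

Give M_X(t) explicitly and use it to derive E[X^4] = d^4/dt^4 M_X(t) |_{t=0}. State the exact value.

E[X^4] = M′′′′(0) = 120

M_X(t) = (1 - t)^(-2)
M′(t) = -2/(t^3 - 3*t^2 + 3*t - 1)
M′′(t) = 6/(t^4 - 4*t^3 + 6*t^2 - 4*t + 1)
M′′′(t) = -24/(t^5 - 5*t^4 + 10*t^3 - 10*t^2 + 5*t - 1)
M′′′′(t) = 120/(t^6 - 6*t^5 + 15*t^4 - 20*t^3 + 15*t^2 - 6*t + 1)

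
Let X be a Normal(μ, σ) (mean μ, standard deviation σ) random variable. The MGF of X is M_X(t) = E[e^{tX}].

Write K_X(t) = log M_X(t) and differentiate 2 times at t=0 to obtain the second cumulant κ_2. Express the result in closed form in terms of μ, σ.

κ_2 = D^2[K](0) = σ^2

M_X(t) = e^(μ*t + σ^2*t^2/2)
K_X(t) = log M_X(t) = μ*t + σ^2*t^2/2
D^2[K](t) = σ^2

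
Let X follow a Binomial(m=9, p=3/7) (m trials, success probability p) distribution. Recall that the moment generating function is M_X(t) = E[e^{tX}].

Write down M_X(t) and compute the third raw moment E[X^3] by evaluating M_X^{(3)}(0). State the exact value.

E[X^3] = M^(3)(0) = 4077/49

M_X(t) = (3*e^(t)/7 + 4/7)^9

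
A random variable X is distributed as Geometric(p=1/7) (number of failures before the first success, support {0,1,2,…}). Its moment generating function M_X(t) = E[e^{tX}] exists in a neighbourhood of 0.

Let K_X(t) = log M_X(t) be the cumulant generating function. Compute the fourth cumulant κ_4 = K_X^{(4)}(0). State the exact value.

M_X(t) = 1/(7*(1 - 6*e^(t)/7))
K_X(t) = log M_X(t) = -log(1 - 6*e^(t)/7) - log(7)
K^(4)(t) = (1512*e^(3*t) + 7056*e^(2*t) + 2058*e^(t))/(1296*e^(4*t) - 6048*e^(3*t) + 10584*e^(2*t) - 8232*e^(t) + 2401)

κ_4 = K^(4)(0) = 10626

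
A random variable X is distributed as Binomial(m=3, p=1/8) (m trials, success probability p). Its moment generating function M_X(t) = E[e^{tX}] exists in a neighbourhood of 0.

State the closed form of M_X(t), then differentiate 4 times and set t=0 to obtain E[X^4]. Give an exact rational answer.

E[X^4] = D^4[M](0) = 141/128

M_X(t) = (e^(t)/8 + 7/8)^3
D^4[M](t) = 81*e^(3*t)/512 + 21*e^(2*t)/32 + 147*e^(t)/512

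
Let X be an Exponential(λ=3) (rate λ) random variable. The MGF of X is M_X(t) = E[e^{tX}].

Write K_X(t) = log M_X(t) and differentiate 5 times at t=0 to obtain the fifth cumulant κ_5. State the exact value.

κ_5 = K′′′′′(0) = 8/81

M_X(t) = 3/(3 - t)
K_X(t) = log M_X(t) = -log(3 - t) + log(3)
K′(t) = -1/(t - 3)
K′′(t) = 1/(t^2 - 6*t + 9)
K′′′(t) = -2/(t^3 - 9*t^2 + 27*t - 27)
K′′′′(t) = 6/(t^4 - 12*t^3 + 54*t^2 - 108*t + 81)
K′′′′′(t) = -24/(t^5 - 15*t^4 + 90*t^3 - 270*t^2 + 405*t - 243)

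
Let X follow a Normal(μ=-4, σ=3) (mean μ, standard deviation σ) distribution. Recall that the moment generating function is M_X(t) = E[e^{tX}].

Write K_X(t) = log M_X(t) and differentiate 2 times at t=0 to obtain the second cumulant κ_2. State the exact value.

κ_2 = K^(2)(0) = 9

M_X(t) = e^(9*t^2/2 - 4*t)
K_X(t) = log M_X(t) = 9*t^2/2 - 4*t
K^(2)(t) = 9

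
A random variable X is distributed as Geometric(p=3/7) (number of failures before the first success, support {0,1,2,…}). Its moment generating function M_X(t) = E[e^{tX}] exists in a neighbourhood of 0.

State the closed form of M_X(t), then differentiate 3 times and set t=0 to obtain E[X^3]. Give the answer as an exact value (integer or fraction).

E[X^3] = M^(3)(0) = 236/9

M_X(t) = 3/(7*(1 - 4*e^(t)/7))
M^(3)(t) = (192*e^(3*t) + 1344*e^(2*t) + 588*e^(t))/(256*e^(4*t) - 1792*e^(3*t) + 4704*e^(2*t) - 5488*e^(t) + 2401)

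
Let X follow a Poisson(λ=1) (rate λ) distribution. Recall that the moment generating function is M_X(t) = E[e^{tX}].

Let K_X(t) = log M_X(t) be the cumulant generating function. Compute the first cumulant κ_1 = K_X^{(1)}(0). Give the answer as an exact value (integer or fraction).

κ_1 = K^(1)(0) = 1

M_X(t) = e^(e^(t) - 1)
K_X(t) = log M_X(t) = e^(t) - 1
K^(1)(t) = e^(t)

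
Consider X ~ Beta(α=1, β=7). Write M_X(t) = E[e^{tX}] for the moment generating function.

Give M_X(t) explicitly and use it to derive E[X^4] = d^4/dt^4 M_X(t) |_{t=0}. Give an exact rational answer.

M_X(t) = ₁F₁(1; 8; t)
D^4[M](t) = ₁F₁(5; 12; t)/330

E[X^4] = D^4[M](0) = 1/330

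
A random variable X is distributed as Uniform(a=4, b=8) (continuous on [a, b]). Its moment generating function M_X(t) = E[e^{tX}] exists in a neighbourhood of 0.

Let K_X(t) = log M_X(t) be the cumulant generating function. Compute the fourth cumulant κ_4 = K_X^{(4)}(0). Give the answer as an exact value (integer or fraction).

M_X(t) = (e^(8*t) - e^(4*t))/(4*t)
K_X(t) = log M_X(t) = -log(t) + log(e^(8*t) - e^(4*t)) - 2*log(2)

κ_4 = K^(4)(0) = -32/15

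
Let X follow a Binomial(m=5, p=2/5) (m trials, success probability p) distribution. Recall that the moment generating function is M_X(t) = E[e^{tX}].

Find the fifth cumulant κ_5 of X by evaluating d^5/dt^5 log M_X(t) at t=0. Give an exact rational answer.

M_X(t) = (2*e^(t)/5 + 3/5)^5
K_X(t) = log M_X(t) = 5*log(2*e^(t)/5 + 3/5)
dK/dt = 10*e^(t)/(2*e^(t) + 3)
d^2K/dt^2 = 30*e^(t)/(4*e^(2*t) + 12*e^(t) + 9)
d^3K/dt^3 = (-60*e^(2*t) + 90*e^(t))/(8*e^(3*t) + 36*e^(2*t) + 54*e^(t) + 27)
d^4K/dt^4 = (120*e^(3*t) - 720*e^(2*t) + 270*e^(t))/(16*e^(4*t) + 96*e^(3*t) + 216*e^(2*t) + 216*e^(t) + 81)
d^5K/dt^5 = (-240*e^(4*t) + 3960*e^(3*t) - 5940*e^(2*t) + 810*e^(t))/(32*e^(5*t) + 240*e^(4*t) + 720*e^(3*t) + 1080*e^(2*t) + 810*e^(t) + 243)

κ_5 = d^5K/dt^5 |_{t=0} = -282/625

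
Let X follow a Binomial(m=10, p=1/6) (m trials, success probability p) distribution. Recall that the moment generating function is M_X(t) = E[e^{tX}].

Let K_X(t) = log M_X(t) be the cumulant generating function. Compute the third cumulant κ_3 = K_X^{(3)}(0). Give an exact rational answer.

κ_3 = K^(3)(0) = 25/27

M_X(t) = (e^(t)/6 + 5/6)^10
K_X(t) = log M_X(t) = 10*log(e^(t)/6 + 5/6)
K^(3)(t) = (-50*e^(2*t) + 250*e^(t))/(e^(3*t) + 15*e^(2*t) + 75*e^(t) + 125)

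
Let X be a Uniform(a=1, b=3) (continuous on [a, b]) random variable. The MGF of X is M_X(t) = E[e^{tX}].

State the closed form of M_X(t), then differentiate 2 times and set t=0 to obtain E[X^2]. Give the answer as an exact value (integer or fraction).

M_X(t) = (e^(3*t) - e^(t))/(2*t)
D^2[M](t) = (9*t^2*e^(3*t) - t^2*e^(t) - 6*t*e^(3*t) + 2*t*e^(t) + 2*e^(3*t) - 2*e^(t))/(2*t^3)

E[X^2] = D^2[M](0) = 13/3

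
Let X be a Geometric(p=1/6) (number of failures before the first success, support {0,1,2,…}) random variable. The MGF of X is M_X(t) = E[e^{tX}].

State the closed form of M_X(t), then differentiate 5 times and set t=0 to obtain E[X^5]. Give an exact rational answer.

M_X(t) = 1/(6*(1 - 5*e^(t)/6))
dM/dt = 5*e^(t)/(25*e^(2*t) - 60*e^(t) + 36)
d^2M/dt^2 = (-25*e^(2*t) - 30*e^(t))/(125*e^(3*t) - 450*e^(2*t) + 540*e^(t) - 216)
d^3M/dt^3 = (125*e^(3*t) + 600*e^(2*t) + 180*e^(t))/(625*e^(4*t) - 3000*e^(3*t) + 5400*e^(2*t) - 4320*e^(t) + 1296)
d^4M/dt^4 = (-625*e^(4*t) - 8250*e^(3*t) - 9900*e^(2*t) - 1080*e^(t))/(3125*e^(5*t) - 18750*e^(4*t) + 45000*e^(3*t) - 54000*e^(2*t) + 32400*e^(t) - 7776)

E[X^5] = d^5M/dt^5 |_{t=0} = 544505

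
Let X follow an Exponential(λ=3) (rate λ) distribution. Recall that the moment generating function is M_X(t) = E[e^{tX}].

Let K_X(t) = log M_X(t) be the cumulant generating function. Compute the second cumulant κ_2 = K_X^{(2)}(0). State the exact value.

κ_2 = D^2[K](0) = 1/9

M_X(t) = 3/(3 - t)
K_X(t) = log M_X(t) = -log(3 - t) + log(3)
D^2[K](t) = 1/(t^2 - 6*t + 9)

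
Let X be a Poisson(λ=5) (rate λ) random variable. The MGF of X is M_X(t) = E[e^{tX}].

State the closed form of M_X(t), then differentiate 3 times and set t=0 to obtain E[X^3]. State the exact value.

M_X(t) = e^(5*e^(t) - 5)
M^(3)(t) = (125*e^(3*t)*e^(5*e^(t)) + 75*e^(2*t)*e^(5*e^(t)) + 5*e^(t)*e^(5*e^(t)))*e^(-5)

E[X^3] = M^(3)(0) = 205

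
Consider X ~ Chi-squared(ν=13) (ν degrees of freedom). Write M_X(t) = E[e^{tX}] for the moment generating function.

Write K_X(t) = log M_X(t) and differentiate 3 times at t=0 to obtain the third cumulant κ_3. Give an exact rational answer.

κ_3 = D^3[K](0) = 104

M_X(t) = (1 - 2*t)^(-13/2)
K_X(t) = log M_X(t) = -13*log(1 - 2*t)/2
D^3[K](t) = -104/(8*t^3 - 12*t^2 + 6*t - 1)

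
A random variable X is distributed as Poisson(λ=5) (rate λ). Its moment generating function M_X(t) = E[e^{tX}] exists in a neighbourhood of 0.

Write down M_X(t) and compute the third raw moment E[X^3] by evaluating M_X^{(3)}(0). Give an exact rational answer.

E[X^3] = d^3M/dt^3 |_{t=0} = 205

M_X(t) = e^(5*e^(t) - 5)
dM/dt = 5*e^(-5)*e^(t)*e^(5*e^(t))
d^2M/dt^2 = (25*e^(2*t)*e^(5*e^(t)) + 5*e^(t)*e^(5*e^(t)))*e^(-5)
d^3M/dt^3 = (125*e^(3*t)*e^(5*e^(t)) + 75*e^(2*t)*e^(5*e^(t)) + 5*e^(t)*e^(5*e^(t)))*e^(-5)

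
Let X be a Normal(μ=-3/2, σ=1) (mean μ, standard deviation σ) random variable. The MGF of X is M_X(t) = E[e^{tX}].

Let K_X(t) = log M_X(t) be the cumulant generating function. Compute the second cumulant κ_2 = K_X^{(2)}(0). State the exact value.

M_X(t) = e^(t^2/2 - 3*t/2)
K_X(t) = log M_X(t) = t^2/2 - 3*t/2
D^2[K](t) = 1

κ_2 = D^2[K](0) = 1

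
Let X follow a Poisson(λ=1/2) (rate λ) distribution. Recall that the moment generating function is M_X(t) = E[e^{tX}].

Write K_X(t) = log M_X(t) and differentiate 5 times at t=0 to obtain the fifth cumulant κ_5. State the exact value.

M_X(t) = e^(e^(t)/2 - 1/2)
K_X(t) = log M_X(t) = e^(t)/2 - 1/2
K^(5)(t) = e^(t)/2

κ_5 = K^(5)(0) = 1/2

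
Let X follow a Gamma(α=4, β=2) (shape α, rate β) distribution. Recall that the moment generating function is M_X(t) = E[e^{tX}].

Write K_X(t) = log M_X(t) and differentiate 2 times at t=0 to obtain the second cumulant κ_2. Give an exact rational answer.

M_X(t) = 16/(2 - t)^4
K_X(t) = log M_X(t) = -4*log(2 - t) + 4*log(2)
K^(2)(t) = 4/(t^2 - 4*t + 4)

κ_2 = K^(2)(0) = 1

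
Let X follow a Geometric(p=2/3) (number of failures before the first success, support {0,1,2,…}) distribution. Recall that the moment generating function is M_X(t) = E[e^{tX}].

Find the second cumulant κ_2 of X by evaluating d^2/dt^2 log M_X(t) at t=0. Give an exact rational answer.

M_X(t) = 2/(3*(1 - e^(t)/3))
K_X(t) = log M_X(t) = -log(1 - e^(t)/3) - log(3) + log(2)
K^(2)(t) = 3*e^(t)/(e^(2*t) - 6*e^(t) + 9)

κ_2 = K^(2)(0) = 3/4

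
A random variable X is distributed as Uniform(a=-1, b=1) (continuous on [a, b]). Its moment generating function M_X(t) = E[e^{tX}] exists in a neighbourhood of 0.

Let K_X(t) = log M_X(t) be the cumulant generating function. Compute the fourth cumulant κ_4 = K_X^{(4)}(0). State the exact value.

M_X(t) = (e^(t) - e^(-t))/(2*t)
K_X(t) = log M_X(t) = -log(t) + log(e^(t) - e^(-t)) - log(2)

κ_4 = K^(4)(0) = -2/15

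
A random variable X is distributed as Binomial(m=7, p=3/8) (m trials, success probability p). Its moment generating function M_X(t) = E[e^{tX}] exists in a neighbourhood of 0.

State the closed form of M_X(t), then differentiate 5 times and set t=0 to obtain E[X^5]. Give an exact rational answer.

M_X(t) = (3*e^(t)/8 + 5/8)^7

E[X^5] = d^5M/dt^5 |_{t=0} = 2264577/4096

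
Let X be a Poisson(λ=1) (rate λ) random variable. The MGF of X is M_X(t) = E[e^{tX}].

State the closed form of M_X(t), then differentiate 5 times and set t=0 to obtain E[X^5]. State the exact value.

E[X^5] = M′′′′′(0) = 52

M_X(t) = e^(e^(t) - 1)
M′(t) = e^(-1)*e^(t)*e^(e^(t))
M′′(t) = (e^(2*t)*e^(e^(t)) + e^(t)*e^(e^(t)))*e^(-1)
M′′′(t) = (e^(3*t)*e^(e^(t)) + 3*e^(2*t)*e^(e^(t)) + e^(t)*e^(e^(t)))*e^(-1)
M′′′′(t) = (e^(4*t)*e^(e^(t)) + 6*e^(3*t)*e^(e^(t)) + 7*e^(2*t)*e^(e^(t)) + e^(t)*e^(e^(t)))*e^(-1)
M′′′′′(t) = (e^(5*t)*e^(e^(t)) + 10*e^(4*t)*e^(e^(t)) + 25*e^(3*t)*e^(e^(t)) + 15*e^(2*t)*e^(e^(t)) + e^(t)*e^(e^(t)))*e^(-1)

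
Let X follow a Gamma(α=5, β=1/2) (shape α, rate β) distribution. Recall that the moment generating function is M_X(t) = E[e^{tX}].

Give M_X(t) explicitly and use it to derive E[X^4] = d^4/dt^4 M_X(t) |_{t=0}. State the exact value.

E[X^4] = M^(4)(0) = 26880

M_X(t) = 1/(32*(1/2 - t)^5)
M^(4)(t) = -26880/(512*t^9 - 2304*t^8 + 4608*t^7 - 5376*t^6 + 4032*t^5 - 2016*t^4 + 672*t^3 - 144*t^2 + 18*t - 1)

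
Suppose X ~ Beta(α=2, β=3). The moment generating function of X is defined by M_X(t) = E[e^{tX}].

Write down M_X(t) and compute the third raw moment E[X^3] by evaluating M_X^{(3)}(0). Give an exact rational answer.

M_X(t) = ₁F₁(2; 5; t)
M′(t) = 2*₁F₁(3; 6; t)/5
M′′(t) = ₁F₁(4; 7; t)/5
M′′′(t) = 4*₁F₁(5; 8; t)/35

E[X^3] = M′′′(0) = 4/35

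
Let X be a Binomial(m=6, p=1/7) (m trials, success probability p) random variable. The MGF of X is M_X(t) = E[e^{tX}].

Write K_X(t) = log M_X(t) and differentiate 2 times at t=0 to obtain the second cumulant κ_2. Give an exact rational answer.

M_X(t) = (e^(t)/7 + 6/7)^6
K_X(t) = log M_X(t) = 6*log(e^(t)/7 + 6/7)
dK/dt = 6*e^(t)/(e^(t) + 6)
d^2K/dt^2 = 36*e^(t)/(e^(2*t) + 12*e^(t) + 36)

κ_2 = d^2K/dt^2 |_{t=0} = 36/49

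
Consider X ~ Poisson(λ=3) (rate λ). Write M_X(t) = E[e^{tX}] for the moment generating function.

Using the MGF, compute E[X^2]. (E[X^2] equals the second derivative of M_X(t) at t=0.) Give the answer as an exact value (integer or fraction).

E[X^2] = M′′(0) = 12

M_X(t) = e^(3*e^(t) - 3)
M′(t) = 3*e^(-3)*e^(t)*e^(3*e^(t))
M′′(t) = (9*e^(2*t)*e^(3*e^(t)) + 3*e^(t)*e^(3*e^(t)))*e^(-3)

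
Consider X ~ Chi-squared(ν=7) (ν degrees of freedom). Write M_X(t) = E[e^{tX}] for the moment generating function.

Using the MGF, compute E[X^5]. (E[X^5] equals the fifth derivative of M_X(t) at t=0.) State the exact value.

M_X(t) = (1 - 2*t)^(-7/2)
dM/dt = 7/(16*t^4*√(1 - 2*t) - 32*t^3*√(1 - 2*t) + 24*t^2*√(1 - 2*t) - 8*t*√(1 - 2*t) + √(1 - 2*t))
d^2M/dt^2 = -63/(32*t^5*√(1 - 2*t) - 80*t^4*√(1 - 2*t) + 80*t^3*√(1 - 2*t) - 40*t^2*√(1 - 2*t) + 10*t*√(1 - 2*t) - √(1 - 2*t))
d^3M/dt^3 = 693/(64*t^6*√(1 - 2*t) - 192*t^5*√(1 - 2*t) + 240*t^4*√(1 - 2*t) - 160*t^3*√(1 - 2*t) + 60*t^2*√(1 - 2*t) - 12*t*√(1 - 2*t) + √(1 - 2*t))

E[X^5] = d^5M/dt^5 |_{t=0} = 135135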